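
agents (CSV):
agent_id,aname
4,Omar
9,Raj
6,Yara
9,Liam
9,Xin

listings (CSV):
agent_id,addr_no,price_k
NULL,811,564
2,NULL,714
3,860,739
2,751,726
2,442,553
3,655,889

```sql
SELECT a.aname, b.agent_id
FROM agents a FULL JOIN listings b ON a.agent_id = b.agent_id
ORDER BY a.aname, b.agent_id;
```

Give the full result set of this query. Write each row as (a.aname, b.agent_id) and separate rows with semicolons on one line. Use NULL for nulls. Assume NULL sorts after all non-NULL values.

(Liam, NULL); (Omar, NULL); (Raj, NULL); (Xin, NULL); (Yara, NULL); (NULL, 2); (NULL, 2); (NULL, 2); (NULL, 3); (NULL, 3); (NULL, NULL)

FULL OUTER JOIN keeps every row from both sides; unmatched rows get NULL for the other side's columns.
Matching on a.agent_id = b.agent_id. A NULL in a compared column never satisfies the condition.
Matched pairs: 0; unmatched a rows kept: 5; unmatched b rows kept: 6.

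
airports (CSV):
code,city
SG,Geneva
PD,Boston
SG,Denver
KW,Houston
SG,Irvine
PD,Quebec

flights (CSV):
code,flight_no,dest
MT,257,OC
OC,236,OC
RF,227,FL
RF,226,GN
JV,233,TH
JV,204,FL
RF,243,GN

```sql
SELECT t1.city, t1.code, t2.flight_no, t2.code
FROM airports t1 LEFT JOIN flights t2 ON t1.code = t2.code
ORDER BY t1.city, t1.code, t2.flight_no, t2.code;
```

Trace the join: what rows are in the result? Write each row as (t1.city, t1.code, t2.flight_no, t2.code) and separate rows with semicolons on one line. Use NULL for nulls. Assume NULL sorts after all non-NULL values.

(Boston, PD, NULL, NULL); (Denver, SG, NULL, NULL); (Geneva, SG, NULL, NULL); (Houston, KW, NULL, NULL); (Irvine, SG, NULL, NULL); (Quebec, PD, NULL, NULL)

LEFT JOIN keeps every row from `airports`; unmatched rows get NULL for `flights`'s columns.
Matching on t1.code = t2.code.
- t1 row (code=SG): no match → kept, t2 columns NULL.
- t1 row (code=PD): no match → kept, t2 columns NULL.
- t1 row (code=SG): no match → kept, t2 columns NULL.
- t1 row (code=KW): no match → kept, t2 columns NULL.
- t1 row (code=SG): no match → kept, t2 columns NULL.
- t1 row (code=PD): no match → kept, t2 columns NULL.
After projecting and ordering:
t1.city | t1.code | t2.flight_no | t2.code
Boston | PD | NULL | NULL
Denver | SG | NULL | NULL
Geneva | SG | NULL | NULL
Houston | KW | NULL | NULL
Irvine | SG | NULL | NULL
Quebec | PD | NULL | NULL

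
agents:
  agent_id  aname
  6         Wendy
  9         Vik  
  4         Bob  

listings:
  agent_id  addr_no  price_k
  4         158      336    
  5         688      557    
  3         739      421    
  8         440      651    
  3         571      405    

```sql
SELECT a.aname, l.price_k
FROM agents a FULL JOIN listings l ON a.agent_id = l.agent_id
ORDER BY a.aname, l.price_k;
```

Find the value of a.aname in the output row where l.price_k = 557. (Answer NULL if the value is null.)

NULL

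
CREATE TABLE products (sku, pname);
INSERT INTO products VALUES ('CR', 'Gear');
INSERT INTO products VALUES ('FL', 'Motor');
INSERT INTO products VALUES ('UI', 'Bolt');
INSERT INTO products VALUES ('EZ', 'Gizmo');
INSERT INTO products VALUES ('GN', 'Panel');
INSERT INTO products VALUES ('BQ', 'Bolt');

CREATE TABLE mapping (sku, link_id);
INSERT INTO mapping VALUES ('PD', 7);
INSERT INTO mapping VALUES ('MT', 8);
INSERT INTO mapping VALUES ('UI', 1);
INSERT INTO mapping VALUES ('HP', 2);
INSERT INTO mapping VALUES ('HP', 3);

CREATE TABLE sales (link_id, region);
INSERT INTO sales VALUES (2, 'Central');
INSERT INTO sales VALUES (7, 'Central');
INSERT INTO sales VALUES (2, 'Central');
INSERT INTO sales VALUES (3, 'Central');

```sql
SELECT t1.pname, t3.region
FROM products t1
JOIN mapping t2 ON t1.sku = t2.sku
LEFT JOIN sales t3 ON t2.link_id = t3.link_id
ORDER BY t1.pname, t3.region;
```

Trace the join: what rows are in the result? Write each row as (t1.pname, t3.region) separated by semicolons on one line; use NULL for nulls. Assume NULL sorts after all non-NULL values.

(Bolt, NULL)

Joins associate left-to-right: products INNER JOIN mapping on sku gives 1 intermediate row(s).
Then LEFT JOIN `sales t3` on link_id: each of those 1 rows is kept; rows whose t2.link_id has no match in t3 get NULL for t3's columns.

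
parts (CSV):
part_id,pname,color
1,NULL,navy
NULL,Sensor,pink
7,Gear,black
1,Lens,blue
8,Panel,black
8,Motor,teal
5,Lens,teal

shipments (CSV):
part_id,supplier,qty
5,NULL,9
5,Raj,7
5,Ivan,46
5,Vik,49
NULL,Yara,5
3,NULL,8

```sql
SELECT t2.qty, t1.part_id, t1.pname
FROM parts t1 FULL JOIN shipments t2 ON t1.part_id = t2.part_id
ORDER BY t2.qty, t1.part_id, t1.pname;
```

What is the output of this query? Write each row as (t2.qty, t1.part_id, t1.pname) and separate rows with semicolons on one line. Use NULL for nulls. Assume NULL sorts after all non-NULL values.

FULL OUTER JOIN keeps every row from both sides; unmatched rows get NULL for the other side's columns.
Matching on t1.part_id = t2.part_id. A NULL in a compared column never satisfies the condition.
- t1[0] part_id=1 → no match; kept with NULLs on the t2 side.
- t1[1] part_id=NULL → no match; kept with NULLs on the t2 side.
- t1[2] part_id=7 → no match; kept with NULLs on the t2 side.
- t1[3] part_id=1 → no match; kept with NULLs on the t2 side.
- t1[4] part_id=8 → no match; kept with NULLs on the t2 side.
- t1[5] part_id=8 → no match; kept with NULLs on the t2 side.
- t1[6] part_id=5 → 4 match(es) in t2 → 4 row(s).
- 2 row(s) from t2 found no t1 partner → padded with NULL.

(5, NULL, NULL); (7, 5, Lens); (8, NULL, NULL); (9, 5, Lens); (46, 5, Lens); (49, 5, Lens); (NULL, 1, Lens); (NULL, 1, NULL); (NULL, 7, Gear); (NULL, 8, Motor); (NULL, 8, Panel); (NULL, NULL, Sensor)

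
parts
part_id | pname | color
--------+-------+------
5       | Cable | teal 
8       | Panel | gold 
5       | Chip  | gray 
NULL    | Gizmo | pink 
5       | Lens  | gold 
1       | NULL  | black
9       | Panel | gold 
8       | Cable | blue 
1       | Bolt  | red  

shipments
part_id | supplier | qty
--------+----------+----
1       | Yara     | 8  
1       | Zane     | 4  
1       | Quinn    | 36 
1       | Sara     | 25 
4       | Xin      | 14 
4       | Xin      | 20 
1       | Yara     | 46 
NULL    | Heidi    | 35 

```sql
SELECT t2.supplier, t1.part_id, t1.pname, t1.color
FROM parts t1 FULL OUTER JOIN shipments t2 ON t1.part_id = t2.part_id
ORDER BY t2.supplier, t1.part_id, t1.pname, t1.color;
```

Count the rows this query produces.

20

FULL OUTER JOIN keeps every row from both sides; unmatched rows get NULL for the other side's columns.
Matching on t1.part_id = t2.part_id. A NULL in a compared column never satisfies the condition.
- t1 (part_id=5) has no partner → padded with NULL.
- t1 (part_id=8) has no partner → padded with NULL.
- t1 (part_id=5) has no partner → padded with NULL.
- t1 (part_id=NULL) has no partner → padded with NULL.
- t1 (part_id=5) has no partner → padded with NULL.
- t1 (part_id=1) pairs with 5 row(s) of t2.
- t1 (part_id=9) has no partner → padded with NULL.
- t1 (part_id=8) has no partner → padded with NULL.
- t1 (part_id=1) pairs with 5 row(s) of t2.
- 3 t2 row(s) had no t1 match → kept, t1 columns NULL.
Total: 10 matched + 10 padded = 20 rows.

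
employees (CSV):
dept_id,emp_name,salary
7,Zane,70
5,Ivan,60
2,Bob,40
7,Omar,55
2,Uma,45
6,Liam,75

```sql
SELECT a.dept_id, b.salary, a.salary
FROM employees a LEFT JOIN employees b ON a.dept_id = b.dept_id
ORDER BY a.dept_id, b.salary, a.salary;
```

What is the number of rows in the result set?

10

LEFT JOIN keeps every row from `employees a`; unmatched rows get NULL for `employees b`'s columns.
Matching on a.dept_id = b.dept_id.
- a[0] dept_id=7 → 2 match(es) in b → 2 row(s).
- a[1] dept_id=5 → 1 match(es) in b → 1 row(s).
- a[2] dept_id=2 → 2 match(es) in b → 2 row(s).
- a[3] dept_id=7 → 2 match(es) in b → 2 row(s).
- a[4] dept_id=2 → 2 match(es) in b → 2 row(s).
- a[5] dept_id=6 → 1 match(es) in b → 1 row(s).
Total: 10 rows.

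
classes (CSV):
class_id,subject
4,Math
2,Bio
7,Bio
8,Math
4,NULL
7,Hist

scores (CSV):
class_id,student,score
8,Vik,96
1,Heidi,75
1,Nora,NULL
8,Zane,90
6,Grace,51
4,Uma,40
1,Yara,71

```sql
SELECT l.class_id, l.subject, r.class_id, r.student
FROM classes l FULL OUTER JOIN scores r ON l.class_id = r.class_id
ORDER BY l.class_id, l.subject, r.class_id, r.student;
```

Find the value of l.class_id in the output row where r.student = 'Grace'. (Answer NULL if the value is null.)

FULL OUTER JOIN keeps every row from both sides; unmatched rows get NULL for the other side's columns.
Matching on l.class_id = r.class_id.
- l[0] class_id=4 → 1 match(es) in r → 1 row(s).
- l[1] class_id=2 → no match; kept with NULLs on the r side.
- l[2] class_id=7 → no match; kept with NULLs on the r side.
- l[3] class_id=8 → 2 match(es) in r → 2 row(s).
- l[4] class_id=4 → 1 match(es) in r → 1 row(s).
- l[5] class_id=7 → no match; kept with NULLs on the r side.
- plus 4 unmatched r row(s), each kept with NULL l columns.

NULL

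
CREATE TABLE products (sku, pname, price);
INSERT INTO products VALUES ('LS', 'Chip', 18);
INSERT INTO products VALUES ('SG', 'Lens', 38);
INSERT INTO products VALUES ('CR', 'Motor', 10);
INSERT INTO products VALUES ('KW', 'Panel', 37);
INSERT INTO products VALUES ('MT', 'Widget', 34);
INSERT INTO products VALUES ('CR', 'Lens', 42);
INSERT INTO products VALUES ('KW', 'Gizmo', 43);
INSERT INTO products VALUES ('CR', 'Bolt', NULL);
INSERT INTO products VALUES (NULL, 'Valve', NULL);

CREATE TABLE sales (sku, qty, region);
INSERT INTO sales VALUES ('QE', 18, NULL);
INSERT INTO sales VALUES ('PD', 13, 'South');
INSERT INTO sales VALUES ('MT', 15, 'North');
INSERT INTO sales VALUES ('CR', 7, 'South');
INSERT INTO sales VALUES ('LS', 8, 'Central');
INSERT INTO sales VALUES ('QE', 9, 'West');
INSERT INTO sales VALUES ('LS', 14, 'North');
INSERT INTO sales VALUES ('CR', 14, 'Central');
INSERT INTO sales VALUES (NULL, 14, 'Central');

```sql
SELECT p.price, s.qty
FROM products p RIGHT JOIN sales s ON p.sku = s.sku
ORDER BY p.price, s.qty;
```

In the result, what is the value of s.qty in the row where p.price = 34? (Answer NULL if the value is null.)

15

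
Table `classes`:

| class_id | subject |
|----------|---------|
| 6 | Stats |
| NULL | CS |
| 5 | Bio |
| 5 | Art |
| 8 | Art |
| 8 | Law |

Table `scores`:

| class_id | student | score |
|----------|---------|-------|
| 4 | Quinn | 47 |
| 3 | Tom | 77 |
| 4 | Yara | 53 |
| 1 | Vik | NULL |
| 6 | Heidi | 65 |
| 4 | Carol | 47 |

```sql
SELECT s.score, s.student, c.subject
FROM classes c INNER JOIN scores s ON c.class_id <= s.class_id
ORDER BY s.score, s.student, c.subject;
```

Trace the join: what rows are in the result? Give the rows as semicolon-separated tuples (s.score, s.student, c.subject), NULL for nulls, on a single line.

(65, Heidi, Art); (65, Heidi, Bio); (65, Heidi, Stats)

INNER JOIN keeps only pairs where the ON condition holds.
Matching on c.class_id <= s.class_id. A NULL in a compared column never satisfies the condition.
Matched pairs: 3.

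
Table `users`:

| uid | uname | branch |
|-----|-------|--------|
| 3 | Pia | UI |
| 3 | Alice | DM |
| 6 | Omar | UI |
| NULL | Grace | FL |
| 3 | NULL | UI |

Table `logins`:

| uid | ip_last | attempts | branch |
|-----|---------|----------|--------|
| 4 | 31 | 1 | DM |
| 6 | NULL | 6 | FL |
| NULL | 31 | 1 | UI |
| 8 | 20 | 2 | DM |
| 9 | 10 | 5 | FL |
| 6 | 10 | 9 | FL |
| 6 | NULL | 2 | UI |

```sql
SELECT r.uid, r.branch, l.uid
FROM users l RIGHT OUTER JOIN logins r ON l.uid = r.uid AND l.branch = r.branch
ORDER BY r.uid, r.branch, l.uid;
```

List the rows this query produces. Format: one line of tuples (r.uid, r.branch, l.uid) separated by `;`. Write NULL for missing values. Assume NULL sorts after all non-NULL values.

(4, DM, NULL); (6, FL, NULL); (6, FL, NULL); (6, UI, 6); (8, DM, NULL); (9, FL, NULL); (NULL, UI, NULL)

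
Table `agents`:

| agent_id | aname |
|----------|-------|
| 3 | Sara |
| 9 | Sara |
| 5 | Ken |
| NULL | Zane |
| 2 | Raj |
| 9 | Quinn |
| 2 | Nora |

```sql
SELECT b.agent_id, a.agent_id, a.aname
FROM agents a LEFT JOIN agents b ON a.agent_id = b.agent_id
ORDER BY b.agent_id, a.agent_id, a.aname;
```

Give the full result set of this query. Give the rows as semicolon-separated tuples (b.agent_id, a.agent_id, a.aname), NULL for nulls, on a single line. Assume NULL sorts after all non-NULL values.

(2, 2, Nora); (2, 2, Nora); (2, 2, Raj); (2, 2, Raj); (3, 3, Sara); (5, 5, Ken); (9, 9, Quinn); (9, 9, Quinn); (9, 9, Sara); (9, 9, Sara); (NULL, NULL, Zane)

LEFT JOIN keeps every row from `agents a`; unmatched rows get NULL for `agents b`'s columns.
Matching on a.agent_id = b.agent_id. A NULL in a compared column never satisfies the condition.
- agent_id=3: 1 matching b row(s), so 1 row(s) emitted.
- agent_id=9: 2 matching b row(s), so 2 row(s) emitted.
- agent_id=5: 1 matching b row(s), so 1 row(s) emitted.
- agent_id=NULL: no b row matches, row kept with b columns NULL.
- agent_id=2: 2 matching b row(s), so 2 row(s) emitted.
- agent_id=9: 2 matching b row(s), so 2 row(s) emitted.
- agent_id=2: 2 matching b row(s), so 2 row(s) emitted.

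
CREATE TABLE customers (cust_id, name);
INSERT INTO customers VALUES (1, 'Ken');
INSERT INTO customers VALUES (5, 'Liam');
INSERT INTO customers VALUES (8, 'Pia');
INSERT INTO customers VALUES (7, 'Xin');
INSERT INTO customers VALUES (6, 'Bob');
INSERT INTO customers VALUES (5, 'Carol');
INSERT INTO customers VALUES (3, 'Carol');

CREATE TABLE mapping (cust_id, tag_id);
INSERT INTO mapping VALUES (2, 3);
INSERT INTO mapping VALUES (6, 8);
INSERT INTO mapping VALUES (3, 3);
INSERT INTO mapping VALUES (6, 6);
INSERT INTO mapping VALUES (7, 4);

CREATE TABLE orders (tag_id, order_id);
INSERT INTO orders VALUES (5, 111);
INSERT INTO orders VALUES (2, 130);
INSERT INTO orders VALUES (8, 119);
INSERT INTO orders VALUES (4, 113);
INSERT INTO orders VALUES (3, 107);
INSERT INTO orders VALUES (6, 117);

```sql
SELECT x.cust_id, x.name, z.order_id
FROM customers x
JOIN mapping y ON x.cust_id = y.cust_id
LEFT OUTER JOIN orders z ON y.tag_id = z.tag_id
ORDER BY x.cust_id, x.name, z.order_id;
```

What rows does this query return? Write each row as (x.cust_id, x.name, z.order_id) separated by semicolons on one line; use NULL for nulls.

(3, Carol, 107); (6, Bob, 117); (6, Bob, 119); (7, Xin, 113)

Evaluate left to right. First `customers x INNER JOIN mapping y` on cust_id: 4 row(s).
Then LEFT JOIN `orders z` on tag_id: each of those 4 rows is kept; rows whose y.tag_id has no match in z get NULL for z's columns.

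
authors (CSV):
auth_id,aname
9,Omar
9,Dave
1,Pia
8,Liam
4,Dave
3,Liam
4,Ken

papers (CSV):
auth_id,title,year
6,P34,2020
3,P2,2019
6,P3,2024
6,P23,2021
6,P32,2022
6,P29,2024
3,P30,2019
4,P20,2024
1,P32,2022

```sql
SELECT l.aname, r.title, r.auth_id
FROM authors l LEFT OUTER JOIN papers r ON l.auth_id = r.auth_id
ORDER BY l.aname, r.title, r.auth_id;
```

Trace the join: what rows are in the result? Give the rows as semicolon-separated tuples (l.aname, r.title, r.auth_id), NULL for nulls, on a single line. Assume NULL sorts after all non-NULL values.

(Dave, P20, 4); (Dave, NULL, NULL); (Ken, P20, 4); (Liam, P2, 3); (Liam, P30, 3); (Liam, NULL, NULL); (Omar, NULL, NULL); (Pia, P32, 1)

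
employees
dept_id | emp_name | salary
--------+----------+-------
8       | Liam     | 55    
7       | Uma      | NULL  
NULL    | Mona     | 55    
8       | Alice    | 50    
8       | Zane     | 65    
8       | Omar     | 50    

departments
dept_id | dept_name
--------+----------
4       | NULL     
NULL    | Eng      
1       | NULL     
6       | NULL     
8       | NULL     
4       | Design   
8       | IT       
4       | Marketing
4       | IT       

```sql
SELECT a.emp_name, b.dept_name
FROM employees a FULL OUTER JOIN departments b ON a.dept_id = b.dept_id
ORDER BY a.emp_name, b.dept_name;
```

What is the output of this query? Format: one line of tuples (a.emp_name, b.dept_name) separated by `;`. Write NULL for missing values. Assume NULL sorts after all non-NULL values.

(Alice, IT); (Alice, NULL); (Liam, IT); (Liam, NULL); (Mona, NULL); (Omar, IT); (Omar, NULL); (Uma, NULL); (Zane, IT); (Zane, NULL); (NULL, Design); (NULL, Eng); (NULL, IT); (NULL, Marketing); (NULL, NULL); (NULL, NULL); (NULL, NULL)

FULL OUTER JOIN keeps every row from both sides; unmatched rows get NULL for the other side's columns.
Matching on a.dept_id = b.dept_id. A NULL in a compared column never satisfies the condition.
Matched pairs: 8; unmatched a rows kept: 2; unmatched b rows kept: 7.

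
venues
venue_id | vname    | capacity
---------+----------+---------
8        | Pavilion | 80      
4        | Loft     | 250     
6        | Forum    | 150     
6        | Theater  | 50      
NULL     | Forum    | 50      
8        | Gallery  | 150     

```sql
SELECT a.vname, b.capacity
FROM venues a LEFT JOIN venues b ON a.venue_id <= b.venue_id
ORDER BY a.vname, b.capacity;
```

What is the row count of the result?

LEFT JOIN keeps every row from `venues a`; unmatched rows get NULL for `venues b`'s columns.
Matching on a.venue_id <= b.venue_id. A NULL in a compared column never satisfies the condition.
- a (venue_id=8) pairs with 2 row(s) of b.
- a (venue_id=4) pairs with 5 row(s) of b.
- a (venue_id=6) pairs with 4 row(s) of b.
- a (venue_id=6) pairs with 4 row(s) of b.
- a (venue_id=NULL) has no partner → padded with NULL.
- a (venue_id=8) pairs with 2 row(s) of b.
Total: 17 matched + 1 padded = 18 rows.

18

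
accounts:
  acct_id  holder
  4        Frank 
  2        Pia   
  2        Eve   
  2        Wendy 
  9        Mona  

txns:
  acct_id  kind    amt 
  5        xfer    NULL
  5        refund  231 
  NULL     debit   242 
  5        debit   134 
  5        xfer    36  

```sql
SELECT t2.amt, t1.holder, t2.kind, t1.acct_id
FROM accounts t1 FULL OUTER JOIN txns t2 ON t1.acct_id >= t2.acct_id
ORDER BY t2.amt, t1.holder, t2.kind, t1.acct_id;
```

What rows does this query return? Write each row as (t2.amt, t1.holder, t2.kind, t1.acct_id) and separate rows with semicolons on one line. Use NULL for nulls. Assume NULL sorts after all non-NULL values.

FULL OUTER JOIN keeps every row from both sides; unmatched rows get NULL for the other side's columns.
Matching on t1.acct_id >= t2.acct_id. A NULL in a compared column never satisfies the condition.
- t1[0] acct_id=4 → no match; kept with NULLs on the t2 side.
- t1[1] acct_id=2 → no match; kept with NULLs on the t2 side.
- t1[2] acct_id=2 → no match; kept with NULLs on the t2 side.
- t1[3] acct_id=2 → no match; kept with NULLs on the t2 side.
- t1[4] acct_id=9 → 4 match(es) in t2 → 4 row(s).
- plus 1 unmatched t2 row(s), each kept with NULL t1 columns.
After projecting and ordering:
t2.amt | t1.holder | t2.kind | t1.acct_id
36 | Mona | xfer | 9
134 | Mona | debit | 9
231 | Mona | refund | 9
242 | NULL | debit | NULL
NULL | Eve | NULL | 2
NULL | Frank | NULL | 4
NULL | Mona | xfer | 9
NULL | Pia | NULL | 2
NULL | Wendy | NULL | 2

(36, Mona, xfer, 9); (134, Mona, debit, 9); (231, Mona, refund, 9); (242, NULL, debit, NULL); (NULL, Eve, NULL, 2); (NULL, Frank, NULL, 4); (NULL, Mona, xfer, 9); (NULL, Pia, NULL, 2); (NULL, Wendy, NULL, 2)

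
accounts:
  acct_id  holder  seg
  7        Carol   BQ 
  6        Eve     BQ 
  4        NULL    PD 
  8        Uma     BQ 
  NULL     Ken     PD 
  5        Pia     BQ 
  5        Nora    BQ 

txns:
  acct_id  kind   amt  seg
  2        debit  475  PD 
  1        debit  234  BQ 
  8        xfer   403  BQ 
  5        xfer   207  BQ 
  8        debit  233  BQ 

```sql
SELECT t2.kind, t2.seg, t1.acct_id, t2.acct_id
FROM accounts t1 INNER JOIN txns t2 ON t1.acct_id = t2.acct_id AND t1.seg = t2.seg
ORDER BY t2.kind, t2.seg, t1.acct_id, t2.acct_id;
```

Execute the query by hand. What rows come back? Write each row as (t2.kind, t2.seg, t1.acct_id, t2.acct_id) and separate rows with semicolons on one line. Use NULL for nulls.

(debit, BQ, 8, 8); (xfer, BQ, 5, 5); (xfer, BQ, 5, 5); (xfer, BQ, 8, 8)

INNER JOIN keeps only pairs where the ON condition holds.
Matching on t1.acct_id = t2.acct_id AND t1.seg = t2.seg. A NULL in a compared column never satisfies the condition.
Matched pairs: 4.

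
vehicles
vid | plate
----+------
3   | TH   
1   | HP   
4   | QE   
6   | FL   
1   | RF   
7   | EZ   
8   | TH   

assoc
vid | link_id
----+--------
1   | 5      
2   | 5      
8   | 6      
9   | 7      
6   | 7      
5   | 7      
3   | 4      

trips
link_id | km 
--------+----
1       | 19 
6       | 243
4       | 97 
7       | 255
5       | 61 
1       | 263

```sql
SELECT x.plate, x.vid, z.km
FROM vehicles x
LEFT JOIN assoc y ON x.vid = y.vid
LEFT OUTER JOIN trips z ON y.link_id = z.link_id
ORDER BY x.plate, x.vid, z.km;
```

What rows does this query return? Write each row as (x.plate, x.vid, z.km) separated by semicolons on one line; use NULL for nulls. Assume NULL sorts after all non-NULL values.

(EZ, 7, NULL); (FL, 6, 255); (HP, 1, 61); (QE, 4, NULL); (RF, 1, 61); (TH, 3, 97); (TH, 8, 243)

Joins associate left-to-right: vehicles LEFT JOIN assoc on vid gives 7 intermediate row(s).
Then LEFT JOIN `trips z` on link_id: each of those 7 rows is kept; rows whose y.link_id has no match in z get NULL for z's columns.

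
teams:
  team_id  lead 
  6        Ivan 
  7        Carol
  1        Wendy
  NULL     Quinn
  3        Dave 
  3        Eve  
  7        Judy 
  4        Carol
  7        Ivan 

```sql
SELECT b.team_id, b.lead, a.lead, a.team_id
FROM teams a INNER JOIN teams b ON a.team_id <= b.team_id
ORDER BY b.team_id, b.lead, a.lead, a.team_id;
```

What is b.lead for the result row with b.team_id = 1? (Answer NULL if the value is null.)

INNER JOIN keeps only pairs where the ON condition holds.
Matching on a.team_id <= b.team_id. A NULL in a compared column never satisfies the condition.
- a[0] team_id=6 → 4 match(es) in b → 4 row(s).
- a[1] team_id=7 → 3 match(es) in b → 3 row(s).
- a[2] team_id=1 → 8 match(es) in b → 8 row(s).
- a[3] team_id=NULL → no match; dropped.
- a[4] team_id=3 → 7 match(es) in b → 7 row(s).
- a[5] team_id=3 → 7 match(es) in b → 7 row(s).
- a[6] team_id=7 → 3 match(es) in b → 3 row(s).
- a[7] team_id=4 → 5 match(es) in b → 5 row(s).
- a[8] team_id=7 → 3 match(es) in b → 3 row(s).

Wendy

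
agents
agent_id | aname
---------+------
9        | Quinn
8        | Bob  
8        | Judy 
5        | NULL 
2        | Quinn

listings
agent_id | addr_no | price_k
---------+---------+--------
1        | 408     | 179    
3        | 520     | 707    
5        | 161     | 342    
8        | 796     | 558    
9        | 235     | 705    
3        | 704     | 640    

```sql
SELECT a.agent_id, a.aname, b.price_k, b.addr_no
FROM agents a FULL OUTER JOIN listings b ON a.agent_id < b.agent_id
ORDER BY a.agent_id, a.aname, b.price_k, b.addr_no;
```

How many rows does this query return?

FULL OUTER JOIN keeps every row from both sides; unmatched rows get NULL for the other side's columns.
Matching on a.agent_id < b.agent_id.
- a row (agent_id=9): no match → kept, b columns NULL.
- a row (agent_id=8): matches 1 b row(s) → 1 output row(s).
- a row (agent_id=8): matches 1 b row(s) → 1 output row(s).
- a row (agent_id=5): matches 2 b row(s) → 2 output row(s).
- a row (agent_id=2): matches 5 b row(s) → 5 output row(s).
- plus 1 unmatched b row(s), each kept with NULL a columns.
Total: 9 matched + 2 padded = 11 rows.

11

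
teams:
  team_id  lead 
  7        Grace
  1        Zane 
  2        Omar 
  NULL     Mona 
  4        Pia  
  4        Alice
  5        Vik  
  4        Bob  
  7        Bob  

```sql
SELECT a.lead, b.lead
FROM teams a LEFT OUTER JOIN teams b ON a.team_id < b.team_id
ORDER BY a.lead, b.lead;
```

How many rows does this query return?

LEFT JOIN keeps every row from `teams a`; unmatched rows get NULL for `teams b`'s columns.
Matching on a.team_id < b.team_id. A NULL in a compared column never satisfies the condition.
- a row (team_id=7): no match → kept, b columns NULL.
- a row (team_id=1): matches 7 b row(s) → 7 output row(s).
- a row (team_id=2): matches 6 b row(s) → 6 output row(s).
- a row (team_id=NULL): no match → kept, b columns NULL.
- a row (team_id=4): matches 3 b row(s) → 3 output row(s).
- a row (team_id=4): matches 3 b row(s) → 3 output row(s).
- a row (team_id=5): matches 2 b row(s) → 2 output row(s).
- a row (team_id=4): matches 3 b row(s) → 3 output row(s).
- a row (team_id=7): no match → kept, b columns NULL.
Total: 24 matched + 3 padded = 27 rows.

27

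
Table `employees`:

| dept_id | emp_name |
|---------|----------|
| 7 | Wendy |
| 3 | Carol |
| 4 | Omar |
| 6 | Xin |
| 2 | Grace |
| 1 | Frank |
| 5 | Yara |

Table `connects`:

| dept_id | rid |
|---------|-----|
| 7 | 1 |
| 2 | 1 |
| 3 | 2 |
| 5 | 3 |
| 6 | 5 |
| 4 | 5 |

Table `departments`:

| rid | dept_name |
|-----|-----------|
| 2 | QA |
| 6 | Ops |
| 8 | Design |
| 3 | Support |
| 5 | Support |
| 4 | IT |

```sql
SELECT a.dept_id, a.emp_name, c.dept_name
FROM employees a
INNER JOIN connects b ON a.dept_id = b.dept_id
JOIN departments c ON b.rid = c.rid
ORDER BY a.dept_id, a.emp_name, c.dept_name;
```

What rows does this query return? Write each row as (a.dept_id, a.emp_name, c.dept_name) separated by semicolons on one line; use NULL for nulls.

Step 1 — a INNER JOIN b on dept_id → 6 row(s).
Then INNER JOIN `departments c` on rid: keep only rows whose b.rid appears in c.

(3, Carol, QA); (4, Omar, Support); (5, Yara, Support); (6, Xin, Support)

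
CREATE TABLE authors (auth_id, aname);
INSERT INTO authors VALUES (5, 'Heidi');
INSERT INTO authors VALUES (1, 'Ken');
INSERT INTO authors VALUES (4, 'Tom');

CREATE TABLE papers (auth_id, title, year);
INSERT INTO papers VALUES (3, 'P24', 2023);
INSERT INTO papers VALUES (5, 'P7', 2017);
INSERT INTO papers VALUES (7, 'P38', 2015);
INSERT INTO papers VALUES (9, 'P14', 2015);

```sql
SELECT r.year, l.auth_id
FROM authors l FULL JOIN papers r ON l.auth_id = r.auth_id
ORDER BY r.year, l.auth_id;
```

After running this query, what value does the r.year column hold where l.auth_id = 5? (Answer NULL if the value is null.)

2017

FULL OUTER JOIN keeps every row from both sides; unmatched rows get NULL for the other side's columns.
Matching on l.auth_id = r.auth_id.
Matched pairs: 1; unmatched l rows kept: 2; unmatched r rows kept: 3.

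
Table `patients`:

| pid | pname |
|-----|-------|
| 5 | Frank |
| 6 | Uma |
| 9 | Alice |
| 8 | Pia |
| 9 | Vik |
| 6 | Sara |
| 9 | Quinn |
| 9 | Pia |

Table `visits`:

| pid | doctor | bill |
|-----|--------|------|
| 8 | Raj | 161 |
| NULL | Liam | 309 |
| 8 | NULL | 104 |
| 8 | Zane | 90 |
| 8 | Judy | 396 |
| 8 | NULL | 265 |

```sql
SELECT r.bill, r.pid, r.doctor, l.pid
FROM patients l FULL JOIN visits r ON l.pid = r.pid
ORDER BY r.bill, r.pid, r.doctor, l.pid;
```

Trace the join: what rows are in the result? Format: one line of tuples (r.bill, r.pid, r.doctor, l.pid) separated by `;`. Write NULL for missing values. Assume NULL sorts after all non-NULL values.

FULL OUTER JOIN keeps every row from both sides; unmatched rows get NULL for the other side's columns.
Matching on l.pid = r.pid. A NULL in a compared column never satisfies the condition.
- l row (pid=5): no match → kept, r columns NULL.
- l row (pid=6): no match → kept, r columns NULL.
- l row (pid=9): no match → kept, r columns NULL.
- l row (pid=8): matches 5 r row(s) → 5 output row(s).
- l row (pid=9): no match → kept, r columns NULL.
- l row (pid=6): no match → kept, r columns NULL.
- l row (pid=9): no match → kept, r columns NULL.
- l row (pid=9): no match → kept, r columns NULL.
- plus 1 unmatched r row(s), each kept with NULL l columns.

(90, 8, Zane, 8); (104, 8, NULL, 8); (161, 8, Raj, 8); (265, 8, NULL, 8); (309, NULL, Liam, NULL); (396, 8, Judy, 8); (NULL, NULL, NULL, 5); (NULL, NULL, NULL, 6); (NULL, NULL, NULL, 6); (NULL, NULL, NULL, 9); (NULL, NULL, NULL, 9); (NULL, NULL, NULL, 9); (NULL, NULL, NULL, 9)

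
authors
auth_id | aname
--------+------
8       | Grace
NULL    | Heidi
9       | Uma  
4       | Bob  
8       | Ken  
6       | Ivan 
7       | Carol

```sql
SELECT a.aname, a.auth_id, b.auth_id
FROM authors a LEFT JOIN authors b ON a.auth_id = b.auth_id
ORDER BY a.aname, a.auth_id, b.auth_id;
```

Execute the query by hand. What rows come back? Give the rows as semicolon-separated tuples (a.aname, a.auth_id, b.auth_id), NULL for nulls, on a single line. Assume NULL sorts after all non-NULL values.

(Bob, 4, 4); (Carol, 7, 7); (Grace, 8, 8); (Grace, 8, 8); (Heidi, NULL, NULL); (Ivan, 6, 6); (Ken, 8, 8); (Ken, 8, 8); (Uma, 9, 9)

LEFT JOIN keeps every row from `authors a`; unmatched rows get NULL for `authors b`'s columns.
Matching on a.auth_id = b.auth_id. A NULL in a compared column never satisfies the condition.
Matched pairs: 8; unmatched a rows kept: 1.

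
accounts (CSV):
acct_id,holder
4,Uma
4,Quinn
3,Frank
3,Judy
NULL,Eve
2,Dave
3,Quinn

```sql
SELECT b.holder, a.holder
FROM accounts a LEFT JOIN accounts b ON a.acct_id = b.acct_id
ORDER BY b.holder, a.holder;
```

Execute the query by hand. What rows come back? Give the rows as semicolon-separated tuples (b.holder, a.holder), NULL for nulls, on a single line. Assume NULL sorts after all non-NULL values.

(Dave, Dave); (Frank, Frank); (Frank, Judy); (Frank, Quinn); (Judy, Frank); (Judy, Judy); (Judy, Quinn); (Quinn, Frank); (Quinn, Judy); (Quinn, Quinn); (Quinn, Quinn); (Quinn, Uma); (Uma, Quinn); (Uma, Uma); (NULL, Eve)

LEFT JOIN keeps every row from `accounts a`; unmatched rows get NULL for `accounts b`'s columns.
Matching on a.acct_id = b.acct_id. A NULL in a compared column never satisfies the condition.
Matched pairs: 14; unmatched a rows kept: 1.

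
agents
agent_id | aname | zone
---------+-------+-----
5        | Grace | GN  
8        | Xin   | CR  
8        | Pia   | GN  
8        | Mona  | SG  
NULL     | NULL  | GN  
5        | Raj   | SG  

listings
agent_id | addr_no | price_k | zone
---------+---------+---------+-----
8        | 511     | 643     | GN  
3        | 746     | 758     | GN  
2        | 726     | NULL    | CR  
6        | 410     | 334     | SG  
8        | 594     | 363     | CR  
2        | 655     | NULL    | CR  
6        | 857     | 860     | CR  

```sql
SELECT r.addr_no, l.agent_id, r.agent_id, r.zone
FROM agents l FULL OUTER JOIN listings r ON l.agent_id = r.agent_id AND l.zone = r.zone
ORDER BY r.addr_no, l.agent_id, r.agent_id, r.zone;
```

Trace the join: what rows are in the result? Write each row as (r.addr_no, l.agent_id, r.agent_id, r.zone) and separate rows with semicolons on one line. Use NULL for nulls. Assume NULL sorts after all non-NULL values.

(410, NULL, 6, SG); (511, 8, 8, GN); (594, 8, 8, CR); (655, NULL, 2, CR); (726, NULL, 2, CR); (746, NULL, 3, GN); (857, NULL, 6, CR); (NULL, 5, NULL, NULL); (NULL, 5, NULL, NULL); (NULL, 8, NULL, NULL); (NULL, NULL, NULL, NULL)

FULL OUTER JOIN keeps every row from both sides; unmatched rows get NULL for the other side's columns.
Matching on l.agent_id = r.agent_id AND l.zone = r.zone. A NULL in a compared column never satisfies the condition.
- l (agent_id=5, zone=GN) has no partner → padded with NULL.
- l (agent_id=8, zone=CR) pairs with 1 row(s) of r.
- l (agent_id=8, zone=GN) pairs with 1 row(s) of r.
- l (agent_id=8, zone=SG) has no partner → padded with NULL.
- l (agent_id=NULL, zone=GN) has no partner → padded with NULL.
- l (agent_id=5, zone=SG) has no partner → padded with NULL.
- plus 5 unmatched r row(s), each kept with NULL l columns.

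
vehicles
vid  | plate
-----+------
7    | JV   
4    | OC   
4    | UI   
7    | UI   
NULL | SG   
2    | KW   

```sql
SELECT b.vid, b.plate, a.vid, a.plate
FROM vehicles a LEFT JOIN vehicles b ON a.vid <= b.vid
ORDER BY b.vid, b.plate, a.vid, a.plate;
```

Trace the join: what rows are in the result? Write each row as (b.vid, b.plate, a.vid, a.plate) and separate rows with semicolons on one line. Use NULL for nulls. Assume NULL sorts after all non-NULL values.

(2, KW, 2, KW); (4, OC, 2, KW); (4, OC, 4, OC); (4, OC, 4, UI); (4, UI, 2, KW); (4, UI, 4, OC); (4, UI, 4, UI); (7, JV, 2, KW); (7, JV, 4, OC); (7, JV, 4, UI); (7, JV, 7, JV); (7, JV, 7, UI); (7, UI, 2, KW); (7, UI, 4, OC); (7, UI, 4, UI); (7, UI, 7, JV); (7, UI, 7, UI); (NULL, NULL, NULL, SG)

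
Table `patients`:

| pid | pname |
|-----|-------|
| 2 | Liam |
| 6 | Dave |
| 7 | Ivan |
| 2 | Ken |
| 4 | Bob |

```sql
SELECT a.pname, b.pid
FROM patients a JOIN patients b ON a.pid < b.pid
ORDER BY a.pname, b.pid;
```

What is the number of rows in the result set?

INNER JOIN keeps only pairs where the ON condition holds.
Matching on a.pid < b.pid.
- pid=2: 3 matching b row(s), so 3 row(s) emitted.
- pid=6: 1 matching b row(s), so 1 row(s) emitted.
- pid=7: no matching b row, dropped.
- pid=2: 3 matching b row(s), so 3 row(s) emitted.
- pid=4: 2 matching b row(s), so 2 row(s) emitted.
Total: 9 rows.

9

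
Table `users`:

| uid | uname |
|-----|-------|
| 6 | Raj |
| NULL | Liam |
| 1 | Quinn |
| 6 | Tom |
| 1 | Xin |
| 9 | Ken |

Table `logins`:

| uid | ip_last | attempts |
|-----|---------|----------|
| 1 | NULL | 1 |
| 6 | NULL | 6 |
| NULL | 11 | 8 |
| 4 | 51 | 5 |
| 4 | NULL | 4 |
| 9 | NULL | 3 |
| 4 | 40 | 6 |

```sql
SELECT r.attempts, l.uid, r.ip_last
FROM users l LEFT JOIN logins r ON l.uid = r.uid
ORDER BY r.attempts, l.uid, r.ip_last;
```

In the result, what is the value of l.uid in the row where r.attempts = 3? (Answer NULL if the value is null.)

9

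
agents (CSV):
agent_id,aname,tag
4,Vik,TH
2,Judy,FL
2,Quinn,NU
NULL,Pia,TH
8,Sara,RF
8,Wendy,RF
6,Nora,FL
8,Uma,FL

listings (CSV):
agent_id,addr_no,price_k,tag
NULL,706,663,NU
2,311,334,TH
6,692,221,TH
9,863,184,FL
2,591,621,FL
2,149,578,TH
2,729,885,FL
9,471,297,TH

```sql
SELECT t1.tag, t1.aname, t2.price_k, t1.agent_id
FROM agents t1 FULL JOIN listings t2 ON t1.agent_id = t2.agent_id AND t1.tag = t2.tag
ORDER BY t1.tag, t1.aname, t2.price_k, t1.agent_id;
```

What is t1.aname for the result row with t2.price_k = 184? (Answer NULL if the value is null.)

FULL OUTER JOIN keeps every row from both sides; unmatched rows get NULL for the other side's columns.
Matching on t1.agent_id = t2.agent_id AND t1.tag = t2.tag. A NULL in a compared column never satisfies the condition.
Matched pairs: 2; unmatched t1 rows kept: 7; unmatched t2 rows kept: 6.

NULL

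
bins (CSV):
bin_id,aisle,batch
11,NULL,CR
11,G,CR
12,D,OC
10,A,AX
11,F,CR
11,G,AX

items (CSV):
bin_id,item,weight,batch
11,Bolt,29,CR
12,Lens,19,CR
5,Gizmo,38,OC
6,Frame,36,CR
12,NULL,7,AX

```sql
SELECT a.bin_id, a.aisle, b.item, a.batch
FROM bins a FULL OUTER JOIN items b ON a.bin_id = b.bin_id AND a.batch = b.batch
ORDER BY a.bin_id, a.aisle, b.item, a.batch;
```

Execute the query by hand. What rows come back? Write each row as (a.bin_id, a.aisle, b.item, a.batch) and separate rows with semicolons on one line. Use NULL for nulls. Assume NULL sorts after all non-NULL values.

FULL OUTER JOIN keeps every row from both sides; unmatched rows get NULL for the other side's columns.
Matching on a.bin_id = b.bin_id AND a.batch = b.batch.
- a row (bin_id=11, batch=CR): matches 1 b row(s) → 1 output row(s).
- a row (bin_id=11, batch=CR): matches 1 b row(s) → 1 output row(s).
- a row (bin_id=12, batch=OC): no match → kept, b columns NULL.
- a row (bin_id=10, batch=AX): no match → kept, b columns NULL.
- a row (bin_id=11, batch=CR): matches 1 b row(s) → 1 output row(s).
- a row (bin_id=11, batch=AX): no match → kept, b columns NULL.
- 4 row(s) from b found no a partner → padded with NULL.
After projecting and ordering:
a.bin_id | a.aisle | b.item | a.batch
10 | A | NULL | AX
11 | F | Bolt | CR
11 | G | Bolt | CR
11 | G | NULL | AX
11 | NULL | Bolt | CR
12 | D | NULL | OC
NULL | NULL | Frame | NULL
NULL | NULL | Gizmo | NULL
NULL | NULL | Lens | NULL
NULL | NULL | NULL | NULL

(10, A, NULL, AX); (11, F, Bolt, CR); (11, G, Bolt, CR); (11, G, NULL, AX); (11, NULL, Bolt, CR); (12, D, NULL, OC); (NULL, NULL, Frame, NULL); (NULL, NULL, Gizmo, NULL); (NULL, NULL, Lens, NULL); (NULL, NULL, NULL, NULL)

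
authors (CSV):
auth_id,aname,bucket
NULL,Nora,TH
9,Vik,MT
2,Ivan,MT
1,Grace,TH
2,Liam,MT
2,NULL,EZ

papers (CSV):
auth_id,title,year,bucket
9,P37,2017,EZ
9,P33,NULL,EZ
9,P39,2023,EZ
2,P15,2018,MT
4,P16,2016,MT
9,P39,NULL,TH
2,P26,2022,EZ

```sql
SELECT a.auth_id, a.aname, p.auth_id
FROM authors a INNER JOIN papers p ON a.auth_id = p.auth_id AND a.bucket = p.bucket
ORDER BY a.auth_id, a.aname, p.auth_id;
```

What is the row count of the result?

INNER JOIN keeps only pairs where the ON condition holds.
Matching on a.auth_id = p.auth_id AND a.bucket = p.bucket. A NULL in a compared column never satisfies the condition.
- a (auth_id=NULL, bucket=TH) has no partner → excluded.
- a (auth_id=9, bucket=MT) has no partner → excluded.
- a (auth_id=2, bucket=MT) pairs with 1 row(s) of p.
- a (auth_id=1, bucket=TH) has no partner → excluded.
- a (auth_id=2, bucket=MT) pairs with 1 row(s) of p.
- a (auth_id=2, bucket=EZ) pairs with 1 row(s) of p.
Total: 3 rows.

3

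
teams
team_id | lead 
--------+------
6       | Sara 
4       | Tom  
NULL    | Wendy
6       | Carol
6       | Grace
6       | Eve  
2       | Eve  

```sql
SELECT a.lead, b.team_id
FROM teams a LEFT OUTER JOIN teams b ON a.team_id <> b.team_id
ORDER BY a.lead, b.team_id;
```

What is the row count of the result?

LEFT JOIN keeps every row from `teams a`; unmatched rows get NULL for `teams b`'s columns.
Matching on a.team_id <> b.team_id. A NULL in a compared column never satisfies the condition.
- a row (team_id=6): matches 2 b row(s) → 2 output row(s).
- a row (team_id=4): matches 5 b row(s) → 5 output row(s).
- a row (team_id=NULL): no match → kept, b columns NULL.
- a row (team_id=6): matches 2 b row(s) → 2 output row(s).
- a row (team_id=6): matches 2 b row(s) → 2 output row(s).
- a row (team_id=6): matches 2 b row(s) → 2 output row(s).
- a row (team_id=2): matches 5 b row(s) → 5 output row(s).
Total: 18 matched + 1 padded = 19 rows.

19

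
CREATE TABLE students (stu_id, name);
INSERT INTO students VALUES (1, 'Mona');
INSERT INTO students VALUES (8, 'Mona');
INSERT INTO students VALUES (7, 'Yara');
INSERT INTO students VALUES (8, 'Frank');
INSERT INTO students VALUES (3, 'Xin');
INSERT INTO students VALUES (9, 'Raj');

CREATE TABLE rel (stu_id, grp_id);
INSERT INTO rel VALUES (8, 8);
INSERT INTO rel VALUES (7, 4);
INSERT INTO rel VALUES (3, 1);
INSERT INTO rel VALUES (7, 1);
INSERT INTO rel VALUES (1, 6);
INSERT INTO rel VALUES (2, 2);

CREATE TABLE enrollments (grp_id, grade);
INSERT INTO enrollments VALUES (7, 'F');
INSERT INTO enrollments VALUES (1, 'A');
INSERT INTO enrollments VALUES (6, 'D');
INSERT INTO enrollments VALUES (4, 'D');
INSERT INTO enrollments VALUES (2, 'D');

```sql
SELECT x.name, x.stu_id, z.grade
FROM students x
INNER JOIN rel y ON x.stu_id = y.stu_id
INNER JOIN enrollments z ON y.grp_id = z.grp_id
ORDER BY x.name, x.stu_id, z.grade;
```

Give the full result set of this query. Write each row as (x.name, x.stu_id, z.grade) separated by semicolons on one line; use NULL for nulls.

(Mona, 1, D); (Xin, 3, A); (Yara, 7, A); (Yara, 7, D)

Evaluate left to right. First `students x INNER JOIN rel y` on stu_id: 6 row(s).
Then INNER JOIN `enrollments z` on grp_id: keep only rows whose y.grp_id appears in z.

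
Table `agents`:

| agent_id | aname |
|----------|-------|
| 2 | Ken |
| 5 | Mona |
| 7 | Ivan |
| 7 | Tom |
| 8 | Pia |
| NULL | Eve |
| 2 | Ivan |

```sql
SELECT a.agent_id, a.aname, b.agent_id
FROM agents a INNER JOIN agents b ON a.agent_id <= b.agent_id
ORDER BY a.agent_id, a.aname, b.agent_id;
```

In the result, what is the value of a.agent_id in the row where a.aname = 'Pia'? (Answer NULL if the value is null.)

INNER JOIN keeps only pairs where the ON condition holds.
Matching on a.agent_id <= b.agent_id. A NULL in a compared column never satisfies the condition.
- agent_id=2: 6 matching b row(s), so 6 row(s) emitted.
- agent_id=5: 4 matching b row(s), so 4 row(s) emitted.
- agent_id=7: 3 matching b row(s), so 3 row(s) emitted.
- agent_id=7: 3 matching b row(s), so 3 row(s) emitted.
- agent_id=8: 1 matching b row(s), so 1 row(s) emitted.
- agent_id=NULL: no matching b row, dropped.
- agent_id=2: 6 matching b row(s), so 6 row(s) emitted.

8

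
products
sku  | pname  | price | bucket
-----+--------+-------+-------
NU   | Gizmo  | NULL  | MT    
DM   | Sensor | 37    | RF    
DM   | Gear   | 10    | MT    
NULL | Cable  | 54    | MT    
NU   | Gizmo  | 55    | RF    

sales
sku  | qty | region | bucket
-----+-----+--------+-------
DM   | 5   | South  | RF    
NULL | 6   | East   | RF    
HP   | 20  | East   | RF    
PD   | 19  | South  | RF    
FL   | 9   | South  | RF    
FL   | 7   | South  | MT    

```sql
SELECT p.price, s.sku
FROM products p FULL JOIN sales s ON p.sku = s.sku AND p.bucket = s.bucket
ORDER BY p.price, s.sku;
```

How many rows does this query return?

FULL OUTER JOIN keeps every row from both sides; unmatched rows get NULL for the other side's columns.
Matching on p.sku = s.sku AND p.bucket = s.bucket. A NULL in a compared column never satisfies the condition.
- p[0] sku=NU, bucket=MT → no match; kept with NULLs on the s side.
- p[1] sku=DM, bucket=RF → 1 match(es) in s → 1 row(s).
- p[2] sku=DM, bucket=MT → no match; kept with NULLs on the s side.
- p[3] sku=NULL, bucket=MT → no match; kept with NULLs on the s side.
- p[4] sku=NU, bucket=RF → no match; kept with NULLs on the s side.
- 5 row(s) from s found no p partner → padded with NULL.
Total: 1 matched + 9 padded = 10 rows.

10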